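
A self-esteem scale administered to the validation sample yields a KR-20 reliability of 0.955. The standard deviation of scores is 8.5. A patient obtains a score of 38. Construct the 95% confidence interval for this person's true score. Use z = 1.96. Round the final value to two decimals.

The standard error of measurement is 8.5000×√(1 − 0.9550) ≈ 8.5000×0.2121 ≈ 1.8031.
Margin = 1.96 × 1.8031 ≈ 3.5341
Interval: (34.4659, 41.5341)

[34.47, 41.53]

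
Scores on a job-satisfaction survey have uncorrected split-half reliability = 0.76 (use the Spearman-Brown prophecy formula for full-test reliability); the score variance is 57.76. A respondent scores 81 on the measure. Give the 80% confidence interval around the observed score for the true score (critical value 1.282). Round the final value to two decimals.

SD = √57.76 = 7.6000
Spearman-Brown: r = 2(0.76) / (1 + 0.76) = 1.5200 / 1.7600 ≃ 0.8636
SEM = 7.6000 × √(1 − 0.8636) = 7.6000 × √0.1364 ≃ 7.6000 × 0.3693 ≃ 2.8065
1.282 × SEM ≃ 3.5979
80% CI: 81 ± 3.5979 = [77.4021, 84.5979]

[77.40, 84.60]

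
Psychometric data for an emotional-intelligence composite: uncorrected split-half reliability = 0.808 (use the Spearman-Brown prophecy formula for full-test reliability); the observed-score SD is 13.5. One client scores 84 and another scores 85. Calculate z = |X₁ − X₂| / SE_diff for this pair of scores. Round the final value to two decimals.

0.16

Spearman-Brown: r = 2(0.808) / (1 + 0.808) = 1.616 / 1.808 ≈ 0.894
SEM = 13.500*√(1 − 0.894) ≈ 4.399
SE_diff = √2 * SEM ≈ 6.222
z = 1 / 6.222 ≈ 0.161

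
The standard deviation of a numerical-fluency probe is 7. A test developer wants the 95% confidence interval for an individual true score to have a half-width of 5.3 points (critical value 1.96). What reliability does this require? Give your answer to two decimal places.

0.85

SEM needed = half-width / z = 5.3/1.96 ≃ 2.7041
r = 1 − (SEM / SD)² = 1 − (2.7041 / 7)² ≃ 1 − 0.1492 ≃ 0.8508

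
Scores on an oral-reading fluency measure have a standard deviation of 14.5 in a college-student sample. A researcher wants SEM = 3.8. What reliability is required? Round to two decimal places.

0.93

Required reliability = 1 − (SEM/SD)² = 1 − 0.069 ≈ 0.931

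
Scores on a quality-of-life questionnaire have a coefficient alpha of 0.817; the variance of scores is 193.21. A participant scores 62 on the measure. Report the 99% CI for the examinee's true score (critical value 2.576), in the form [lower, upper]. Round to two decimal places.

SD = √193.21 = 13.90000
SEM = 13.90000·√(1 − 0.81700) ≈ 5.94621
Half-width = 2.576·5.94621 ≈ 15.31744
99% CI: 62 ± 15.31744 = [46.68256, 77.31744]

[46.68, 77.32]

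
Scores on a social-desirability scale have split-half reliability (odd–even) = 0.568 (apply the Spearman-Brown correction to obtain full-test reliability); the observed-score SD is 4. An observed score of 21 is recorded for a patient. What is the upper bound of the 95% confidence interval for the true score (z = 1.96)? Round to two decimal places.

25.12

r_full = 2·0.568 / (1 + 0.568) ≈ 0.7245
SEM = 4.0000 · √(1 − 0.7245) = 4.0000 · √0.2755 ≈ 4.0000 · 0.5249 ≈ 2.0996
Half-width = 1.96·2.0996 ≈ 4.1151
Upper bound: 21 + 4.1151 = 25.1151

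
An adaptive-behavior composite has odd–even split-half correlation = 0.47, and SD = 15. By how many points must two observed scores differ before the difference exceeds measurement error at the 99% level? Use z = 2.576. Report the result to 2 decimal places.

r_full = 2·0.47 / (1 + 0.47) ≈ 0.63946
The standard error of measurement is 15.00000·√(1 − 0.63946) ≈ 15.00000·0.60045 ≈ 9.00680.
Standard error of the difference = 9.00680·√2 ≈ 12.73754
Minimum reliable difference = 2.576 · SE_diff ≈ 2.576 · 12.73754 ≈ 32.81190

32.81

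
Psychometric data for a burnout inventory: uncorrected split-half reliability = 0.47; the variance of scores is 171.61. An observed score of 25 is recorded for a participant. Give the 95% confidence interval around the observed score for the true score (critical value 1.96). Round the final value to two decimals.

SD = √171.61 = 13.10000
Spearman-Brown: r = 2(0.47) / (1 + 0.47) = 0.94000 / 1.47000 ≈ 0.63946
SEM = 13.10000 * √(1 − 0.63946) = 13.10000 * √0.36054 ≈ 13.10000 * 0.60045 ≈ 7.86594
Half-width = 1.96*7.86594 ≈ 15.41724
Interval: (9.58276, 40.41724)

[9.58, 40.42]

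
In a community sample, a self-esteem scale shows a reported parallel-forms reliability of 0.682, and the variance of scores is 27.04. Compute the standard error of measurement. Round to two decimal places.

SD = √27.04 = 5.200
SEM = 5.200×√(1 − 0.682) ≈ 2.932

2.93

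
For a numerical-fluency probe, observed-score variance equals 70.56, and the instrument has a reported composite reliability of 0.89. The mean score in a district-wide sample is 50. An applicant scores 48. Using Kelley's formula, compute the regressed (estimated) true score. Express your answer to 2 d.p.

48.22

Estimated true score = 0.8900×48 + (1 − 0.8900)×50 ≈ 48.2200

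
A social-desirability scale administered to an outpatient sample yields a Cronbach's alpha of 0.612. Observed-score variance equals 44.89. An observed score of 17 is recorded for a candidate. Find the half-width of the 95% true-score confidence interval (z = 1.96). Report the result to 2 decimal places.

σ = 44.89^(1/2) = 6.700
SEM = 6.700 · √(1 − 0.612) = 6.700 · √0.388 ≈ 6.700 · 0.623 ≈ 4.173
Margin = 1.96 · 4.173 ≈ 8.180

8.18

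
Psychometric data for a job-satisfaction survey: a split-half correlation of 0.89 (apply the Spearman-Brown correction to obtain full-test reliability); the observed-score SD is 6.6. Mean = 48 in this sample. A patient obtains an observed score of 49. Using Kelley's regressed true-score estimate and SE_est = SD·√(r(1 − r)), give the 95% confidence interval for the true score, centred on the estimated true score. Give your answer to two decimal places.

[45.91, 51.97]

r_full = 2·0.89 / (1 + 0.89) ≈ 0.9418
Estimated true score = 0.9418·49 + (1 − 0.9418)·48 ≈ 48.9418
SE_est = SD · √(r(1 − r)) = 6.6000 · √0.0548 ≈ 6.6000 · 0.2341 ≈ 1.5452
CI = 48.9418 ± 1.96 · 1.5452 → [45.9132, 51.9704]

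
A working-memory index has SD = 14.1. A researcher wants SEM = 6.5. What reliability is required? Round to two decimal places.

0.79

Required reliability = 1 − (SEM/SD)² = 1 − 0.21251 ≈ 0.78749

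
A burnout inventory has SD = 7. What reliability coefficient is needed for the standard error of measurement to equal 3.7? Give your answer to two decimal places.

0.72

r = 1 − (3.700/7)² ≈ 1 − 0.279 ≈ 0.721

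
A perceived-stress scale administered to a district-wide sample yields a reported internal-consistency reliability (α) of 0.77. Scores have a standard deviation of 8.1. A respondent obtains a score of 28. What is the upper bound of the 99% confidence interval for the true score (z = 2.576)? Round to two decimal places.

38.01

SEM = 8.100×√(1 − 0.770) ≃ 3.885
2.576 × SEM ≃ 10.007
Upper bound: 28 + 10.007 = 38.007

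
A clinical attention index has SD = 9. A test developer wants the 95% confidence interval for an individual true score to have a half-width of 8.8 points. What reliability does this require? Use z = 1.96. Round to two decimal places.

0.75

Required SEM = 8.8 / 1.96 ≈ 4.4898
r = 1 − (4.4898/9)² ≈ 1 − 0.2489 ≈ 0.7511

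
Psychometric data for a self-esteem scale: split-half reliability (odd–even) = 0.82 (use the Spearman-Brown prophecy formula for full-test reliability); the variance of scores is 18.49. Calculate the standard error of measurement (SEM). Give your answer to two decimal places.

SD = √18.49 = 4.300
Full-length reliability (Spearman-Brown) = 2(0.82)/(1+0.82) ≈ 0.901
SEM = 4.300 * √(1 − 0.901) = 4.300 * √0.099 ≈ 4.300 * 0.314 ≈ 1.352

1.35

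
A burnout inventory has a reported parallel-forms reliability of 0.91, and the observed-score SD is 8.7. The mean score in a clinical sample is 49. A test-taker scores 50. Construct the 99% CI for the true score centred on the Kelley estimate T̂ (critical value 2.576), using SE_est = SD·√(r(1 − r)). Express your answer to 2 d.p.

[43.50, 56.32]

T̂ = 0.91000(50) + 0.09000(49) ≃ 49.91000
SE_est = SD × √(r(1 − r)) = 8.70000 × √0.08190 ≃ 8.70000 × 0.28618 ≃ 2.48978
99% CI: 49.91000 ± 6.41368 ≃ (43.49632, 56.32368)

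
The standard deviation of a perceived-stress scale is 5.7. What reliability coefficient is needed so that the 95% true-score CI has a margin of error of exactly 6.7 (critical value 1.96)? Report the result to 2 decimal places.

Required SEM = 6.7 / 1.96 ≈ 3.41837
r = 1 − (3.41837/5.7)² ≈ 1 − 0.35966 ≈ 0.64034

0.64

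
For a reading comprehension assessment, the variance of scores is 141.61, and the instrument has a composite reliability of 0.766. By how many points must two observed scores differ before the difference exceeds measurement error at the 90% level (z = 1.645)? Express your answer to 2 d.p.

13.39

SD = √141.61 = 11.900
The standard error of measurement is 11.900·√(1 − 0.766) ≈ 11.900·0.484 ≈ 5.756.
Standard error of the difference = 5.756·√2 ≈ 8.141
Smallest detectable difference = 1.645·8.141 ≈ 13.392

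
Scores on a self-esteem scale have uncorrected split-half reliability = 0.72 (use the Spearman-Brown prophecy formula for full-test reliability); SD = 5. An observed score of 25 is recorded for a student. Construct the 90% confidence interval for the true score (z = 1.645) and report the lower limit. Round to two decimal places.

Spearman-Brown: r = 2(0.72) / (1 + 0.72) = 1.4400 / 1.7200 ≈ 0.8372
SEM = 5.0000·√(1 − 0.8372) ≈ 2.0174
Margin = 1.645 · 2.0174 ≈ 3.3186
Lower bound: 25 − 3.3186 = 21.6814

21.68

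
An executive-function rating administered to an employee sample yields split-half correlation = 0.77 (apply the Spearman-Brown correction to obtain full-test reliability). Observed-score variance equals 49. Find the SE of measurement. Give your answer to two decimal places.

2.52

SD = √49 = 7.000
Spearman-Brown: r = 2(0.77) / (1 + 0.77) = 1.540 / 1.770 ≈ 0.870
SEM = 7.000×√(1 − 0.870) ≈ 2.523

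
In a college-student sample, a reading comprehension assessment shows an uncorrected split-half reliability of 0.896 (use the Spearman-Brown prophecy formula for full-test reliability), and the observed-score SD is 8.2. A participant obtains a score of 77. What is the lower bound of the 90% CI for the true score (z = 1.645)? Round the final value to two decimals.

r_full = 2·0.896 / (1 + 0.896) ≈ 0.9451
SEM = 8.2000 · √(1 − 0.9451) = 8.2000 · √0.0549 ≈ 8.2000 · 0.2342 ≈ 1.9205
1.645 · SEM ≈ 3.1592
Lower bound: 77 − 3.1592 = 73.8408

73.84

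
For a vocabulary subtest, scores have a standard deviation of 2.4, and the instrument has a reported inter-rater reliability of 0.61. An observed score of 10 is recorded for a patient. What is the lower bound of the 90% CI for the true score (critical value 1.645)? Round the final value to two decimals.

The standard error of measurement is 2.400*√(1 − 0.610) ≈ 2.400*0.624 ≈ 1.499.
1.645 * SEM ≈ 2.466
Lower limit = 10 − 2.466 ≈ 7.534

7.53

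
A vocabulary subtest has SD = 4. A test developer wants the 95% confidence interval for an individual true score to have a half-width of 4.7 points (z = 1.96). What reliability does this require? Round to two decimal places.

0.64

SEM needed = half-width / z = 4.7/1.96 ≃ 2.398
Required reliability = 1 − (SEM/SD)² = 1 − 0.359 ≃ 0.641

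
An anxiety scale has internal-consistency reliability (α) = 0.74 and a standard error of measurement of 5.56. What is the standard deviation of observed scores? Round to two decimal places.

SD = SEM / √(1 − r) = 5.56 / √0.260 ≈ 5.56 / 0.510 ≈ 10.904

10.90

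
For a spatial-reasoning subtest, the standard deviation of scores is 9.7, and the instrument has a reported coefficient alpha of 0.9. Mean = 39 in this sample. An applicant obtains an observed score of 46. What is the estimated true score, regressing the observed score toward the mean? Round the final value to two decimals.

Estimated true score = 0.9000·46 + (1 − 0.9000)·39 ≈ 45.3000

45.30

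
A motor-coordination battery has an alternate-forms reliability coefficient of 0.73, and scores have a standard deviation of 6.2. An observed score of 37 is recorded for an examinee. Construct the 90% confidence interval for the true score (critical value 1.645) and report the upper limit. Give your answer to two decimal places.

SEM = 6.2000 · √(1 − 0.7300) = 6.2000 · √0.2700 ≈ 6.2000 · 0.5196 ≈ 3.2216
Margin = 1.645 · 3.2216 ≈ 5.2996
Upper limit = 37 + 5.2996 ≈ 42.2996

42.30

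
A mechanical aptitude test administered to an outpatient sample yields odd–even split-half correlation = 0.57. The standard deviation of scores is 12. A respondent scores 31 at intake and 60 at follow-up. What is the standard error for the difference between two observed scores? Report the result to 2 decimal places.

Full-length reliability (Spearman-Brown) = 2(0.57)/(1+0.57) ≈ 0.7261
SEM = 12.0000 · √(1 − 0.7261) = 12.0000 · √0.2739 ≈ 12.0000 · 0.5233 ≈ 6.2801
SE_diff = √2 · SEM ≈ 8.8814

8.88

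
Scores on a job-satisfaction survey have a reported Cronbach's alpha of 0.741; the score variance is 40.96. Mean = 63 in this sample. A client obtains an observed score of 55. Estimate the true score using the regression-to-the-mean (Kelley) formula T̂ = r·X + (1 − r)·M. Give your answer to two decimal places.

57.07

Estimated true score = 0.741·55 + (1 − 0.741)·63 ≈ 57.072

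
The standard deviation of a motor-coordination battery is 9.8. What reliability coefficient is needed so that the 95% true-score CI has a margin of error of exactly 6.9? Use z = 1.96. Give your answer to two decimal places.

Required SEM = 6.9 / 1.96 ≈ 3.52041
r = 1 − (SEM / SD)² = 1 − (3.52041 / 9.8)² ≈ 1 − 0.12904 ≈ 0.87096

0.87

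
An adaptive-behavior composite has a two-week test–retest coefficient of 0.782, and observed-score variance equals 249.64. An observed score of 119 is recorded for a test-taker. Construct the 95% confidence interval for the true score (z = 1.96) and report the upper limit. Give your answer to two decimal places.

133.46

SD = √249.64 ≃ 15.800
SEM = 15.800 * √(1 − 0.782) = 15.800 * √0.218 ≃ 15.800 * 0.467 ≃ 7.377
Half-width = 1.96*7.377 ≃ 14.459
Upper limit = 119 + 14.459 ≃ 133.459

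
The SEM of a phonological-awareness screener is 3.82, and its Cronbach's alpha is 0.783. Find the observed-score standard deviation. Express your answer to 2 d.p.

SD = SEM / √(1 − r) = 3.82 / √0.21700 ≈ 3.82 / 0.46583 ≈ 8.20037

8.20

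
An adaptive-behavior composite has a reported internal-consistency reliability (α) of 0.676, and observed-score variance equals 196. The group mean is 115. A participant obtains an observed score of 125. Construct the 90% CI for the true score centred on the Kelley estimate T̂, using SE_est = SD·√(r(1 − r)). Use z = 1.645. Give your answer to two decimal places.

[110.98, 132.54]

SD = √196 ≈ 14.0000
T̂ = r·X + (1 − r)·M = 0.6760*125 + 0.3240*115 = 84.5000 + 37.2600 ≈ 121.7600
SE_est = SD * √(r(1 − r)) = 14.0000 * √0.2190 ≈ 14.0000 * 0.4680 ≈ 6.5520
90% CI: 121.7600 ± 10.7780 ≈ (110.9820, 132.5380)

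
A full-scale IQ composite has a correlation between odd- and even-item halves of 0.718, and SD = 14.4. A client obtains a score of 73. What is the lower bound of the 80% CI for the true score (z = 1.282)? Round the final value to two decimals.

65.52

Full-length reliability (Spearman-Brown) = 2(0.718)/(1+0.718) ≈ 0.836
SEM = 14.400 × √(1 − 0.836) = 14.400 × √0.164 ≈ 14.400 × 0.405 ≈ 5.834
1.282 × SEM ≈ 7.479
Lower bound: 73 − 7.479 = 65.521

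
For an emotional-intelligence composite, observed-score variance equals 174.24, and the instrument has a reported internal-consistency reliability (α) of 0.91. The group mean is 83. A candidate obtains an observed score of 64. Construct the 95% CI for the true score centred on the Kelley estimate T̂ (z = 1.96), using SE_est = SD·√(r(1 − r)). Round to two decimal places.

[58.31, 73.11]

SD = √174.24 ≈ 13.2000
Estimated true score = 0.9100×64 + (1 − 0.9100)×83 ≈ 65.7100
SE_est = SD × √(r(1 − r)) = 13.2000 × √0.0819 ≈ 13.2000 × 0.2862 ≈ 3.7776
95% CI: 65.7100 ± 7.4041 ≈ (58.3059, 73.1141)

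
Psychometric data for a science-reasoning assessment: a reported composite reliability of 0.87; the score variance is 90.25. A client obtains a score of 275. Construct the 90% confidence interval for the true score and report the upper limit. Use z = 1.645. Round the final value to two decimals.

SD = √90.25 ≈ 9.5000
SEM = 9.5000 · √(1 − 0.8700) = 9.5000 · √0.1300 ≈ 9.5000 · 0.3606 ≈ 3.4253
Margin = 1.645 · 3.4253 ≈ 5.6346
Upper bound: 275 + 5.6346 = 280.6346

280.63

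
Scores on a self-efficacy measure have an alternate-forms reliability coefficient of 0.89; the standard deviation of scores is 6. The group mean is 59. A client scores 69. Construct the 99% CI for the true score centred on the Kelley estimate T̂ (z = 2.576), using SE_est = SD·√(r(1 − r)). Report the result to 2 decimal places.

[63.06, 72.74]

T̂ = 0.890(69) + 0.110(59) ≈ 67.900
SE_est = 6.000·√[r(1 − r)] ≈ 1.877
CI = 67.900 ± 2.576 · 1.877 → [63.064, 72.736]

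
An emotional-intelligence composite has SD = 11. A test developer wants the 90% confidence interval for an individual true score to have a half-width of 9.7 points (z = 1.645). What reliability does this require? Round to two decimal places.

SEM needed = half-width / z = 9.7/1.645 ≈ 5.897
Required reliability = 1 − (SEM/SD)² = 1 − 0.287 ≈ 0.713

0.71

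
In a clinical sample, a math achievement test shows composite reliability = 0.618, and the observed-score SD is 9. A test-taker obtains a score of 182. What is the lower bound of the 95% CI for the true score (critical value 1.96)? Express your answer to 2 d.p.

171.10

SEM = 9.0000 × √(1 − 0.6180) = 9.0000 × √0.3820 ≈ 9.0000 × 0.6181 ≈ 5.5626
Half-width = 1.96×5.5626 ≈ 10.9026
Lower bound: 182 − 10.9026 = 171.0974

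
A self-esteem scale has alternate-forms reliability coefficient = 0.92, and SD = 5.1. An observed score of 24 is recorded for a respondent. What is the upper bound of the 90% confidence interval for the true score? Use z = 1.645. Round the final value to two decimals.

26.37

SEM = 5.100·√(1 − 0.920) ≈ 1.442
1.645 · SEM ≈ 2.373
Upper bound: 24 + 2.373 = 26.373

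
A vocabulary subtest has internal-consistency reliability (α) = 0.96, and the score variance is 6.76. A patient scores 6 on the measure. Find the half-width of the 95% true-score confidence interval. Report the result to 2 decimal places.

1.02

σ = 6.76^(1/2) = 2.6000
SEM = 2.6000 * √(1 − 0.9600) = 2.6000 * √0.0400 ≃ 2.6000 * 0.2000 ≃ 0.5200
Margin = 1.96 * 0.5200 ≃ 1.0192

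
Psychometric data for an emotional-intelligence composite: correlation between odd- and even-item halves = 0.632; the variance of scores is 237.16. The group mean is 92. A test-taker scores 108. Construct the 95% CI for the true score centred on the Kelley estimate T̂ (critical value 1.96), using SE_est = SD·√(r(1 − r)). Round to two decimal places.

[91.78, 117.01]

SD = √237.16 ≈ 15.4000
Spearman-Brown: r = 2(0.632) / (1 + 0.632) = 1.2640 / 1.6320 ≈ 0.7745
Estimated true score = 0.7745×108 + (1 − 0.7745)×92 ≈ 104.3922
SE_est = 15.4000·√[r(1 − r)] ≈ 6.4357
95% CI: 104.3922 ± 12.6140 ≈ (91.7781, 117.0062)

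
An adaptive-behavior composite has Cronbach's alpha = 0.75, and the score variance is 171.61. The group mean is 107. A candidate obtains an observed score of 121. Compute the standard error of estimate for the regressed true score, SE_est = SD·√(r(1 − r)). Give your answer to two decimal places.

SD = √171.61 = 13.1000
SE_est = 13.1000·√(0.7500·0.2500) ≃ 5.6725

5.67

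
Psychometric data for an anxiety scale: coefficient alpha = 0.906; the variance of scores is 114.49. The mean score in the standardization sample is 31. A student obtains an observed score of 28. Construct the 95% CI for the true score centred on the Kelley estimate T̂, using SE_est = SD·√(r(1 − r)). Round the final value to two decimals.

σ = 114.49^(1/2) = 10.70000
T̂ = 0.90600(28) + 0.09400(31) ≈ 28.28200
SE_est = SD · √(r(1 − r)) = 10.70000 · √0.08516 ≈ 10.70000 · 0.29183 ≈ 3.12257
95% CI: 28.28200 ± 6.12023 ≈ (22.16177, 34.40223)

[22.16, 34.40]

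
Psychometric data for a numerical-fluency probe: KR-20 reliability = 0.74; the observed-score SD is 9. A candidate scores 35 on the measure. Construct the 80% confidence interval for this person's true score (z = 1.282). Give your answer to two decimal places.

SEM = 9.0000·√(1 − 0.7400) ≈ 4.5891
Margin = 1.282 · 4.5891 ≈ 5.8832
CI = 35 ± 5.8832 → [29.1168, 40.8832]

[29.12, 40.88]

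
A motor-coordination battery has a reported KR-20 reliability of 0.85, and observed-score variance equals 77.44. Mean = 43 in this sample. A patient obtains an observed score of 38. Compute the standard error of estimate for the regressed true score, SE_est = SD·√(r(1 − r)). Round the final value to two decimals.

3.14

SD = √77.44 ≃ 8.8000
SE_est = 8.8000·√(0.8500·0.1500) ≃ 3.1422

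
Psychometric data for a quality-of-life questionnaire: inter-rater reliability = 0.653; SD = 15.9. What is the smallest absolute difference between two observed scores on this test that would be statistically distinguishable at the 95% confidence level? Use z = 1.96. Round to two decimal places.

25.96

SEM = 15.900*√(1 − 0.653) ≃ 9.366
Standard error of the difference = 9.366·√2 ≃ 13.246
Minimum reliable difference = 1.96 * SE_diff ≃ 1.96 * 13.246 ≃ 25.962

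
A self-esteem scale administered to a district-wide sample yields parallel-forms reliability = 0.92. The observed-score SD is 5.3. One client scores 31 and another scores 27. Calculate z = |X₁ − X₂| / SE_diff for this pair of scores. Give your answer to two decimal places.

1.89

SEM = 5.300 × √(1 − 0.920) = 5.300 × √0.080 ≈ 5.300 × 0.283 ≈ 1.499
SE_diff = √2 × SEM ≈ 2.120
z = 4 / 2.120 ≈ 1.887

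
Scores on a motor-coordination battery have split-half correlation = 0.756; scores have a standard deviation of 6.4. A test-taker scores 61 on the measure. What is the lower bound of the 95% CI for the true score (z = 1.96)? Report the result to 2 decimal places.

56.32

r_full = 2·0.756 / (1 + 0.756) ≈ 0.8610
SEM = 6.4000 × √(1 − 0.8610) = 6.4000 × √0.1390 ≈ 6.4000 × 0.3728 ≈ 2.3857
Margin = 1.96 × 2.3857 ≈ 4.6759
Lower bound: 61 − 4.6759 = 56.3241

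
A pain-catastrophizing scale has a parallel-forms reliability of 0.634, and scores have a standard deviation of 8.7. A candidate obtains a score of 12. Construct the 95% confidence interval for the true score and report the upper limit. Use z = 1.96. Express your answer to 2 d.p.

22.32

SEM = 8.700×√(1 − 0.634) ≈ 5.263
Margin = 1.96 × 5.263 ≈ 10.316
Upper limit = 12 + 10.316 ≈ 22.316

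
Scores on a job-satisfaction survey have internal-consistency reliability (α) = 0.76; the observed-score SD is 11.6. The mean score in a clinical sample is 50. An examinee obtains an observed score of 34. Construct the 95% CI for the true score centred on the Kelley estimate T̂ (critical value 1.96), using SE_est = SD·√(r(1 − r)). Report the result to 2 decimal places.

[28.13, 47.55]

T̂ = 0.7600(34) + 0.2400(50) ≈ 37.8400
SE_est = 11.6000*√(0.7600*0.2400) ≈ 4.9542
95% CI: 37.8400 ± 9.7102 ≈ (28.1298, 47.5502)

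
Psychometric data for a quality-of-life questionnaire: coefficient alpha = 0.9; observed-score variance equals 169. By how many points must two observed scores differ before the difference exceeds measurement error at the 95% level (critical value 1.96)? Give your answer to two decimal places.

σ = 169^(1/2) = 13.000
The standard error of measurement is 13.000×√(1 − 0.900) ≃ 13.000×0.316 ≃ 4.111.
SE_diff = SEM × √2 ≃ 4.111 × 1.414 ≃ 5.814
Smallest detectable difference = 1.96×5.814 ≃ 11.395

11.40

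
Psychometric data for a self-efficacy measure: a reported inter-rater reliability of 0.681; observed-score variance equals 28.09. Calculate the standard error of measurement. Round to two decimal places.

σ = 28.09^(1/2) = 5.3000
SEM = 5.3000×√(1 − 0.6810) ≈ 2.9934

2.99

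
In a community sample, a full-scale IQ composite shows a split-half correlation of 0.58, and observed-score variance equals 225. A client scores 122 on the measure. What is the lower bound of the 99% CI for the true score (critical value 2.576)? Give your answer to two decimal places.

102.08

SD = √225 ≃ 15.0000
r_full = 2·0.58 / (1 + 0.58) ≃ 0.7342
SEM = 15.0000 * √(1 − 0.7342) = 15.0000 * √0.2658 ≃ 15.0000 * 0.5156 ≃ 7.7337
Half-width = 2.576*7.7337 ≃ 19.9220
Lower limit = 122 − 19.9220 ≃ 102.0780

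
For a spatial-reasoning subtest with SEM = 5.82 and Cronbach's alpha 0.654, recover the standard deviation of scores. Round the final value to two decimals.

9.89

SD = SEM / √(1 − r) = 5.82 / √0.346 ≈ 5.82 / 0.588 ≈ 9.894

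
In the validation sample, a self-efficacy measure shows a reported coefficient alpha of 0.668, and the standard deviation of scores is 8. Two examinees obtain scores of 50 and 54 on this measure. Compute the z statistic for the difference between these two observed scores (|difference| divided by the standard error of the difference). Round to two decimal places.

0.61

SEM = 8.0000 × √(1 − 0.6680) = 8.0000 × √0.3320 ≈ 8.0000 × 0.5762 ≈ 4.6096
Standard error of the difference = 4.6096·√2 ≈ 6.5189
z = 4 / 6.5189 ≈ 0.6136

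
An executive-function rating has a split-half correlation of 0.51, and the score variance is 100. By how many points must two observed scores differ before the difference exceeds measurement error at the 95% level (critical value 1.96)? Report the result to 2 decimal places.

SD = √100 ≈ 10.0000
Spearman-Brown: r = 2(0.51) / (1 + 0.51) = 1.0200 / 1.5100 ≈ 0.6755
SEM = 10.0000 · √(1 − 0.6755) = 10.0000 · √0.3245 ≈ 10.0000 · 0.5697 ≈ 5.6965
Standard error of the difference = 5.6965·√2 ≈ 8.0561
Minimum reliable difference = 1.96 · SE_diff ≈ 1.96 · 8.0561 ≈ 15.7899

15.79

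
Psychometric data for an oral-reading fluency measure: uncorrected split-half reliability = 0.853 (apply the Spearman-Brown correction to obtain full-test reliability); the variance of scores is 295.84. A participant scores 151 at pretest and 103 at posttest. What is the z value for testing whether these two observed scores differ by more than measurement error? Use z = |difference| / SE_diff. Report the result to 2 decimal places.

SD = √295.84 = 17.200
Full-length reliability (Spearman-Brown) = 2(0.853)/(1+0.853) ≈ 0.921
The standard error of measurement is 17.200·√(1 − 0.921) ≈ 17.200·0.282 ≈ 4.845.
SE_diff = √2 · SEM ≈ 6.851
z = 48 / 6.851 ≈ 7.006

7.01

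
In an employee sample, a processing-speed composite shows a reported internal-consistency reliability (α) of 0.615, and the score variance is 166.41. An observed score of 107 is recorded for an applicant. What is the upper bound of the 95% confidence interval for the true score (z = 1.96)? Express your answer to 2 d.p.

122.69

SD = √166.41 ≈ 12.9000
SEM = 12.9000*√(1 − 0.6150) ≈ 8.0042
Margin = 1.96 * 8.0042 ≈ 15.6883
Upper bound: 107 + 15.6883 = 122.6883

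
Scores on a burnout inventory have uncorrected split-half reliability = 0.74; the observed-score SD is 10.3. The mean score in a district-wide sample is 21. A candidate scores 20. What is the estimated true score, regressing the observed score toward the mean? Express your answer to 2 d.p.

20.15

r_full = 2·0.74 / (1 + 0.74) ≈ 0.85057
T̂ = r·X + (1 − r)·M = 0.85057*20 + 0.14943*21 ≈ 17.01149 + 3.13793 ≈ 20.14943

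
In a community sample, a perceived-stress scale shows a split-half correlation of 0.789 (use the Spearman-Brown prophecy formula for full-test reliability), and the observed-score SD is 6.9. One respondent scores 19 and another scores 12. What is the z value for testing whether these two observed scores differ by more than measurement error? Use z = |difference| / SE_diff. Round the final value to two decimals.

2.09

Spearman-Brown: r = 2(0.789) / (1 + 0.789) = 1.578 / 1.789 ≈ 0.882
SEM = 6.900·√(1 − 0.882) ≈ 2.370
SE_diff = √2 · SEM ≈ 3.351
z = 7 / 3.351 ≈ 2.089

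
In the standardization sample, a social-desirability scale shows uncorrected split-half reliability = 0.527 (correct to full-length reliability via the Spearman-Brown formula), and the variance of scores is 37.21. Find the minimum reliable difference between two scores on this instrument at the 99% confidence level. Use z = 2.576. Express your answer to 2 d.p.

σ = 37.21^(1/2) = 6.100
Full-length reliability (Spearman-Brown) = 2(0.527)/(1+0.527) ≈ 0.690
SEM = 6.100 × √(1 − 0.690) = 6.100 × √0.310 ≈ 6.100 × 0.557 ≈ 3.395
SE_diff = √2 × SEM ≈ 4.801
Minimum reliable difference = 2.576 × SE_diff ≈ 2.576 × 4.801 ≈ 12.368

12.37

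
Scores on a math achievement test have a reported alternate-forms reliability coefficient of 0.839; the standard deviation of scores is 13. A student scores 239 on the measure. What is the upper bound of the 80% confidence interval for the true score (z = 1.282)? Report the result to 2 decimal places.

245.69

SEM = 13.00000 × √(1 − 0.83900) = 13.00000 × √0.16100 ≈ 13.00000 × 0.40125 ≈ 5.21622
Margin = 1.282 × 5.21622 ≈ 6.68720
Upper bound: 239 + 6.68720 = 245.68720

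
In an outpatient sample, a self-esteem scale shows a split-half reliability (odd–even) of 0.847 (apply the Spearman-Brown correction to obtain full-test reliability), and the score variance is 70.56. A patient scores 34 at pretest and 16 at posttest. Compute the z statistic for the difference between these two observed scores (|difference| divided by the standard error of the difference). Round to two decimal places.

5.26

SD = √70.56 = 8.40000
r_full = 2·0.847 / (1 + 0.847) ≃ 0.91716
SEM = 8.40000 × √(1 − 0.91716) = 8.40000 × √0.08284 ≃ 8.40000 × 0.28781 ≃ 2.41764
SE_diff = √2 × SEM ≃ 3.41906
z = |34 − 16| / 3.41906 = 18 / 3.41906 ≃ 5.26461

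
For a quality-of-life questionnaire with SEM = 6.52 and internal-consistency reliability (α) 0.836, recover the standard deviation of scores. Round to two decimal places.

SD = 6.52 / √(1 − 0.836) ≈ 16.1000

16.10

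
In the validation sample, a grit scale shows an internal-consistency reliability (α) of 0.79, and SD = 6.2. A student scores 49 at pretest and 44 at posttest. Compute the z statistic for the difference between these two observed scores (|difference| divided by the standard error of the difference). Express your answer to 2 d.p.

SEM = 6.20000*√(1 − 0.79000) ≈ 2.84120
SE_diff = √2 * SEM ≈ 4.01806
z = |49 − 44| / 4.01806 = 5 / 4.01806 ≈ 1.24438

1.24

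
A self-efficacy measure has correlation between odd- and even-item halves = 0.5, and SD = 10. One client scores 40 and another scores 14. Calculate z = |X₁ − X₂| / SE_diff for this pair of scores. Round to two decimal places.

3.18

r_full = 2·0.5 / (1 + 0.5) ≃ 0.6667
The standard error of measurement is 10.0000*√(1 − 0.6667) ≃ 10.0000*0.5774 ≃ 5.7735.
Standard error of the difference = 5.7735·√2 ≃ 8.1650
z = |40 − 14| / 8.1650 = 26 / 8.1650 ≃ 3.1843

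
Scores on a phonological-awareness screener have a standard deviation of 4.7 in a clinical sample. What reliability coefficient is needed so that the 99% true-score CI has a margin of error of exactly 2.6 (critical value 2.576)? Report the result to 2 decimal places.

SEM needed = half-width / z = 2.6/2.576 ≈ 1.00932
r = 1 − (1.00932/4.7)² ≈ 1 − 0.04612 ≈ 0.95388

0.95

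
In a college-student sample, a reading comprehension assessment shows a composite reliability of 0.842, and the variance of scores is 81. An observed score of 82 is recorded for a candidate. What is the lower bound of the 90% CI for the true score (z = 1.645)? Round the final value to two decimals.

76.12

SD = √81 ≈ 9.0000
The standard error of measurement is 9.0000*√(1 − 0.8420) ≈ 9.0000*0.3975 ≈ 3.5774.
Half-width = 1.645*3.5774 ≈ 5.8849
Lower limit = 82 − 5.8849 ≈ 76.1151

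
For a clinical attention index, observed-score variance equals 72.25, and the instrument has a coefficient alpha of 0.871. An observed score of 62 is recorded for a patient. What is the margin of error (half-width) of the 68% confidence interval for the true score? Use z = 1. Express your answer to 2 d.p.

3.05

SD = √72.25 = 8.500
SEM = 8.500 × √(1 − 0.871) = 8.500 × √0.129 ≈ 8.500 × 0.359 ≈ 3.053
1 × SEM ≈ 3.053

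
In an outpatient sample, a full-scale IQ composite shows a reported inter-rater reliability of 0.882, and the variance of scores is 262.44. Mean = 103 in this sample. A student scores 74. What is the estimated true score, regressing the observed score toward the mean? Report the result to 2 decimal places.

Estimated true score = 0.88200·74 + (1 − 0.88200)·103 ≈ 77.42200

77.42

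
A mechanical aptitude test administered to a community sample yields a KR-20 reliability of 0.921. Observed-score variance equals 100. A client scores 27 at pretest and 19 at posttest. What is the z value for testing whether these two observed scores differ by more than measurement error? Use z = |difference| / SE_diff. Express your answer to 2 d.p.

SD = √100 = 10.0000
SEM = 10.0000*√(1 − 0.9210) ≈ 2.8107
SE_diff = √2 * SEM ≈ 3.9749
z = |27 − 19| / 3.9749 = 8 / 3.9749 ≈ 2.0126

2.01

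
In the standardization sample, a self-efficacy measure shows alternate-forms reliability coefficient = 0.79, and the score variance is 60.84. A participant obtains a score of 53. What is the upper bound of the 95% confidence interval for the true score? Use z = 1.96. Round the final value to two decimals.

SD = √60.84 ≈ 7.800
SEM = 7.800 × √(1 − 0.790) = 7.800 × √0.210 ≈ 7.800 × 0.458 ≈ 3.574
1.96 × SEM ≈ 7.006
Upper bound: 53 + 7.006 = 60.006

60.01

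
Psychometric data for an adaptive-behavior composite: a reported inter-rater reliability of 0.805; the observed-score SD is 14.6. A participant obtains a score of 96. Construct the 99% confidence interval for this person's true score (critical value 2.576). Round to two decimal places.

The standard error of measurement is 14.600*√(1 − 0.805) ≈ 14.600*0.442 ≈ 6.447.
2.576 * SEM ≈ 16.608
99% CI: 96 ± 16.608 = [79.392, 112.608]

[79.39, 112.61]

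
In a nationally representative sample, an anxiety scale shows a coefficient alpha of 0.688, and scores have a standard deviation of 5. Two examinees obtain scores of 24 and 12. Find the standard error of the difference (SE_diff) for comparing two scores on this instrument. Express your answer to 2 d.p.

The standard error of measurement is 5.00000*√(1 − 0.68800) ≈ 5.00000*0.55857 ≈ 2.79285.
Standard error of the difference = 2.79285·√2 ≈ 3.94968

3.95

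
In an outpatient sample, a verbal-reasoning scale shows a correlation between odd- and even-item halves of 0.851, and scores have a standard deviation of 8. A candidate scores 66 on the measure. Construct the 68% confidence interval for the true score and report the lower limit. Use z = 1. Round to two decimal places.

63.73

r_full = 2·0.851 / (1 + 0.851) ≃ 0.91950
SEM = 8.00000*√(1 − 0.91950) ≃ 2.26976
1 * SEM ≃ 2.26976
Lower bound: 66 − 2.26976 = 63.73024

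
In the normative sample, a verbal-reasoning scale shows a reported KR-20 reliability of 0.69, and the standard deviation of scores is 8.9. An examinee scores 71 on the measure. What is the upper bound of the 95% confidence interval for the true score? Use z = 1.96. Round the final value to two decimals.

80.71

SEM = 8.900 * √(1 − 0.690) = 8.900 * √0.310 ≈ 8.900 * 0.557 ≈ 4.955
Half-width = 1.96*4.955 ≈ 9.712
Upper limit = 71 + 9.712 ≈ 80.712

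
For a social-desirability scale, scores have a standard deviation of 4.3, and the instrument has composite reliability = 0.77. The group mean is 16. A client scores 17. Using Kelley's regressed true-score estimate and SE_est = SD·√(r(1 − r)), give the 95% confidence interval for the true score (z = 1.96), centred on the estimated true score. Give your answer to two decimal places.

Estimated true score = 0.770·17 + (1 − 0.770)·16 ≃ 16.770
SE_est = 4.300·√(0.770·0.230) ≃ 1.810
95% CI: 16.770 ± 3.547 ≃ (13.223, 20.317)

[13.22, 20.32]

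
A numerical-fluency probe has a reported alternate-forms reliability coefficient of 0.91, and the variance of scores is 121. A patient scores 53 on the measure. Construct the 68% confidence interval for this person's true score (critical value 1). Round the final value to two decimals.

σ = 121^(1/2) = 11.0000
SEM = 11.0000·√(1 − 0.9100) ≈ 3.3000
Half-width = 1·3.3000 ≈ 3.3000
68% CI: 53 ± 3.3000 = [49.7000, 56.3000]

[49.70, 56.30]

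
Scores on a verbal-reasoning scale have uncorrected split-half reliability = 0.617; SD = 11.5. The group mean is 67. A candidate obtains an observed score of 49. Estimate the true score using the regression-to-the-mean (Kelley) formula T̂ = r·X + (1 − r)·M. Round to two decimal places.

Full-length reliability (Spearman-Brown) = 2(0.617)/(1+0.617) ≈ 0.763
T̂ = r·X + (1 − r)·M = 0.763·49 + 0.237·67 ≈ 37.394 + 15.870 ≈ 53.263

53.26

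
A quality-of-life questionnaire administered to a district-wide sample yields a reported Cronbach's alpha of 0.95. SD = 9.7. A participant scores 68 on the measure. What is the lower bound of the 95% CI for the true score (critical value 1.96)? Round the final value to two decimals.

SEM = 9.7000 * √(1 − 0.9500) = 9.7000 * √0.0500 ≈ 9.7000 * 0.2236 ≈ 2.1690
Half-width = 1.96*2.1690 ≈ 4.2512
Lower limit = 68 − 4.2512 ≈ 63.7488

63.75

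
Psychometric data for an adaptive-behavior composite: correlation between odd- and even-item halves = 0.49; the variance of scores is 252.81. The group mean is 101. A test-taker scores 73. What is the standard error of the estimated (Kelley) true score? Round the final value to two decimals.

7.54

SD = √252.81 ≈ 15.900
Full-length reliability (Spearman-Brown) = 2(0.49)/(1+0.49) ≈ 0.658
SE_est = 15.900·√[r(1 − r)] ≈ 7.544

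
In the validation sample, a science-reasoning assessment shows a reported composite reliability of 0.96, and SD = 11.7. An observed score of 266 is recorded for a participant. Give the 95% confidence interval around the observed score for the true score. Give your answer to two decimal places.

[261.41, 270.59]

SEM = 11.700×√(1 − 0.960) ≃ 2.340
Margin = 1.96 × 2.340 ≃ 4.586
CI = 266 ± 4.586 → [261.414, 270.586]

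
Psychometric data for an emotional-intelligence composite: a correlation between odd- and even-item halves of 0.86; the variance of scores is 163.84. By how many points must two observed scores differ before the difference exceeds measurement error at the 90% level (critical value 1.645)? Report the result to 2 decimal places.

SD = √163.84 ≈ 12.800
Full-length reliability (Spearman-Brown) = 2(0.86)/(1+0.86) ≈ 0.925
The standard error of measurement is 12.800*√(1 − 0.925) ≈ 12.800*0.274 ≈ 3.512.
SE_diff = √2 * SEM ≈ 4.966
Minimum reliable difference = 1.645 * SE_diff ≈ 1.645 * 4.966 ≈ 8.170

8.17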